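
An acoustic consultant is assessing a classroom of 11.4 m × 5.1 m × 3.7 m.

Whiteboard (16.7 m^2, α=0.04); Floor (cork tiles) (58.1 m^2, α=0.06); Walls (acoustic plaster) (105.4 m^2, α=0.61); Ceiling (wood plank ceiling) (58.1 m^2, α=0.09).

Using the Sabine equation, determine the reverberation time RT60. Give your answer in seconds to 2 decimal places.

0.47 seconds

A = Σ Sᵢαᵢ = 16.7·0.04 + 58.1·0.06 + 105.4·0.61 + 58.1·0.09 = 73.677 sabins.
Volume V = 11.4 × 5.1 × 3.7 = 215.118 m³.
T = 0.161 V/A = 0.161·215.118/73.677 = 0.47 s.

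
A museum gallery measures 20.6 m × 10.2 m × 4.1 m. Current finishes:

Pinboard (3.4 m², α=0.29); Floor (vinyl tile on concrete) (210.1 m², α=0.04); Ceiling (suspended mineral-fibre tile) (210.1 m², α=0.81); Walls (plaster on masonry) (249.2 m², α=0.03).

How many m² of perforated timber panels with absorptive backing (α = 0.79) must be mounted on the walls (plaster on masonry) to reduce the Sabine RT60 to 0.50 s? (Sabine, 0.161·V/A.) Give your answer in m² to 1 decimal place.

118.9

Total absorption A₁ = 3.4*0.29 + 210.1*0.04 + 210.1*0.81 + 249.2*0.03
  = 0.986 + 8.404 + 170.181 + 7.476 = 187.047 m² sabins.
V = 861.492 m³. Target absorption A₂ = 0.161 × 861.492 / 0.50 = 277.400 sabins.
ΔA needed = 277.400 − 187.047 = 90.353 sabins.
Net gain per m²: Δα = 0.79 − 0.03 = 0.76.
Panel area = 90.353 / 0.76 = 118.9 m².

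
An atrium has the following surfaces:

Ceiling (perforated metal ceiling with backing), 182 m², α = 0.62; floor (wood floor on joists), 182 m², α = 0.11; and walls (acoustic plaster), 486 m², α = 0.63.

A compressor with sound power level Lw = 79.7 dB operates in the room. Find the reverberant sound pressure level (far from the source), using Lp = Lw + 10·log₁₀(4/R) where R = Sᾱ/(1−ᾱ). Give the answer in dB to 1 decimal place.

56.1 dB

A = 439.040 sabins; S = 850.0 m².
ᾱ = 0.5165, so room constant R = A/(1−ᾱ) = 908.046 m².
Lp = 79.7 + 10·log₁₀(4/908.046) = 79.7 + (-23.56) = 56.1 dB.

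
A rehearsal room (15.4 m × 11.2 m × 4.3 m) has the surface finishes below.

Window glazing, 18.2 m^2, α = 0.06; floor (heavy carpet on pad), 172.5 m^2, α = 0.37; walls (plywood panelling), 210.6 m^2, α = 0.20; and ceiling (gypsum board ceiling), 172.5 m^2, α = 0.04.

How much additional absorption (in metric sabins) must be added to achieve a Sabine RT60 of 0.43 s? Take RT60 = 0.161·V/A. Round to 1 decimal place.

163.8 sabins

Summing Sᵢαᵢ: 1.092 + 63.825 + 42.120 + 6.900 → A₁ = 113.937 sabins.
For T = 0.43 s, need A₂ = 0.161·V/T = 0.161·741.664/0.43 = 277.693 sabins.
ΔA = A₂ − A₁ = 277.693 − 113.937 = 163.8 sabins.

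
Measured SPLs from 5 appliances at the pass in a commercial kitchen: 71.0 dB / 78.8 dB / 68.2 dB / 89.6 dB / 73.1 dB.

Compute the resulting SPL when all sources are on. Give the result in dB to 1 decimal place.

Σ 10^(Lᵢ/10) = 1.027e+09.
Back to dB: 10·log₁₀ Σ = 90.1 dB.

90.1 dB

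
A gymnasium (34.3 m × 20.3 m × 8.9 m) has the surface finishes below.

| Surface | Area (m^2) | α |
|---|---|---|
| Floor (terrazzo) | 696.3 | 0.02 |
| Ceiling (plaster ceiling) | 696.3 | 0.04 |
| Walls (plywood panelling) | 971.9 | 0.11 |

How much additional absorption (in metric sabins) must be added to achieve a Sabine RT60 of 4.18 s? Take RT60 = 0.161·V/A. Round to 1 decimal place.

Summing Sᵢαᵢ: 13.926 + 27.852 + 106.909 → A₁ = 148.687 sabins.
Target A₂ = 0.161·6196.981/4.18 = 238.688 sabins (V = 6196.981 m³).
ΔA = A₂ − A₁ = 238.688 − 148.687 = 90.0 sabins.

90.0 sabins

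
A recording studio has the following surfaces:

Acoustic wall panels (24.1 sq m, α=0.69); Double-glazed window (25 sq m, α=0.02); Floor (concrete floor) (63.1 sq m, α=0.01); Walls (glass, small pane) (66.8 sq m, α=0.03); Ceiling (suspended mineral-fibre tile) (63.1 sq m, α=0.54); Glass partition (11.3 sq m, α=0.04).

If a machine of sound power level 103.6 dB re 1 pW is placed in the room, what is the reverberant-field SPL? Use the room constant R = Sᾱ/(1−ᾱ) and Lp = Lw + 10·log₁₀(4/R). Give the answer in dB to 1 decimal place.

91.2 dB

Σ(Sᵢαᵢ) = 24.1×0.69 + 25×0.02 + 63.1×0.01 + 66.8×0.03 + 63.1×0.54 + 11.3×0.04 = 54.290; total area S = 253.4 sq m.
ᾱ = 0.2142, so room constant R = A/(1−ᾱ) = 69.089 sq m.
Lp = Lw + 10 log₁₀(4/R) = 103.6 -12.37 = 91.2 dB.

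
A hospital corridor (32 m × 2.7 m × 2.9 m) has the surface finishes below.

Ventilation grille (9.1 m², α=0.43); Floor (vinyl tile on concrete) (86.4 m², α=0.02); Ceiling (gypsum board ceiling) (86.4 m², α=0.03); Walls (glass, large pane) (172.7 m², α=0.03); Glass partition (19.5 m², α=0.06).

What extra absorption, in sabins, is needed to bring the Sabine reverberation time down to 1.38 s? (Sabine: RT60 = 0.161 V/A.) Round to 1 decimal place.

A₁ = Σ Sᵢαᵢ = 9.1*0.43 + 86.4*0.02 + 86.4*0.03 + 172.7*0.03 + 19.5*0.06 = 14.584 sabins.
V = 250.56 m³. Required absorption A₂ = 0.161 × 250.56 / 1.38 = 29.232 sabins.
ΔA = A₂ − A₁ = 29.232 − 14.584 = 14.6 sabins.

14.6 sabins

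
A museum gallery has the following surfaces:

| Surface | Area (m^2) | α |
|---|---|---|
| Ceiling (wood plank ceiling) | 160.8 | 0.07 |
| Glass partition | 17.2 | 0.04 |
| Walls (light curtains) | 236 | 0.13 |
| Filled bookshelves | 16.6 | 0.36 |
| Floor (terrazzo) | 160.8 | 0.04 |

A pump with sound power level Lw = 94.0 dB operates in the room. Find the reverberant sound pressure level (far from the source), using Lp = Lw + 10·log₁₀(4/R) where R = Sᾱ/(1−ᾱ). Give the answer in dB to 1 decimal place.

82.2 dB

Σ(Sᵢαᵢ) = 160.8×0.07 + 17.2×0.04 + 236×0.13 + 16.6×0.36 + 160.8×0.04 = 55.032; total area S = 591.4 m^2.
ᾱ = 55.032/591.4 = 0.0931; R = Sᾱ/(1−ᾱ) = 55.032/(1−0.0931) = 60.681 m^2.
Lp = Lw + 10 log₁₀(4/R) = 94.0 -11.81 = 82.2 dB.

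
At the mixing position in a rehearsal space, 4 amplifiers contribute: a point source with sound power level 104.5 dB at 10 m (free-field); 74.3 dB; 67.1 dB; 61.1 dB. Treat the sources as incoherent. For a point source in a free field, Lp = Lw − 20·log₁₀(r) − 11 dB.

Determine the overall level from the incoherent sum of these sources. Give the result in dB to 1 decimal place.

77.5 dB

Source at 10 m: Lp = 104.5 − 20·log₁₀(10) − 11 = 73.5 dB.
Converting to relative power and adding: 10^(73.5/10) + 10^(74.3/10) + 10^(67.1/10) + 10^(61.1/10) = 5.572e+07.
Combined level = 10 log₁₀(5.572e+07) = 77.5 dB.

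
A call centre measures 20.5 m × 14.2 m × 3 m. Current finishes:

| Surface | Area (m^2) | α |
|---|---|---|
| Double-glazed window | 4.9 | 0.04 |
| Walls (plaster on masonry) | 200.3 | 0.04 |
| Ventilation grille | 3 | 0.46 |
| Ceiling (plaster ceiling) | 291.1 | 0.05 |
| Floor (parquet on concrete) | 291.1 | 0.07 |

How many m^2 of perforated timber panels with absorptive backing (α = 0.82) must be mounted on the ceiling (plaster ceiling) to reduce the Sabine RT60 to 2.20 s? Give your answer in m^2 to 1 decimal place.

Equivalent absorption area: A₁ = 4.9×0.04 + 200.3×0.04 + 3×0.46 + 291.1×0.05 + 291.1×0.07 = 44.520 m^2.
Required A₂ = 0.161·873.3/2.20 = 63.910 sabins.
Absorption to add: 63.910 − 44.520 = 19.390 sabins.
Net gain per m^2: Δα = 0.82 − 0.05 = 0.77.
Panel area = 19.390 / 0.77 = 25.2 m^2.

25.2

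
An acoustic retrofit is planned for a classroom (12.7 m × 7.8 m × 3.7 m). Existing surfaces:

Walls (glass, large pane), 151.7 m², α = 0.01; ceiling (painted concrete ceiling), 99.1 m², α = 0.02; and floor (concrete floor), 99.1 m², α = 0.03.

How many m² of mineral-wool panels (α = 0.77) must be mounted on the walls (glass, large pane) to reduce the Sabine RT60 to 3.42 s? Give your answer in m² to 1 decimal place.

14.2

Summing Sᵢαᵢ: 1.517 + 1.982 + 2.973 → A₁ = 6.472 sabins.
Required A₂ = 0.161·366.522/3.42 = 17.254 sabins.
ΔA needed = 17.254 − 6.472 = 10.782 sabins.
Each m² of panel replacing the walls (glass, large pane) adds (0.77 − 0.01) = 0.76 sabins.
Panel area = 10.782 / 0.76 = 14.2 m².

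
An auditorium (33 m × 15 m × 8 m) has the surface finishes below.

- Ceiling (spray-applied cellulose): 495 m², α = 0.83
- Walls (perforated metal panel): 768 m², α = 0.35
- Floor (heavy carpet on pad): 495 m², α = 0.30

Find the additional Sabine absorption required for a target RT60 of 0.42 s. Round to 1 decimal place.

Summing Sᵢαᵢ: 410.850 + 268.800 + 148.500 → A₁ = 828.150 sabins.
For T = 0.42 s, need A₂ = 0.161·V/T = 0.161·3960/0.42 = 1518.000 sabins.
Additional absorption ΔA = 1518.000 − 828.150 = 689.9 sabins.

689.9 sabins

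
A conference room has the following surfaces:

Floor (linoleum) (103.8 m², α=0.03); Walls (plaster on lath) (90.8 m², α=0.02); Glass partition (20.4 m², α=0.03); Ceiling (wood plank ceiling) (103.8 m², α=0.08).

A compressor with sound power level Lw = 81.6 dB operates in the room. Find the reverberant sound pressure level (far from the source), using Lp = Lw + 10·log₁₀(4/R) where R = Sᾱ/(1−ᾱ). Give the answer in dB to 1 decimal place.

76.0 dB

A = 13.846 sabins; S = 318.8 m².
ᾱ = 13.846/318.8 = 0.0434; R = Sᾱ/(1−ᾱ) = 13.846/(1−0.0434) = 14.474 m².
Lp = 81.6 + 10·log₁₀(4/14.474) = 81.6 + (-5.59) = 76.0 dB.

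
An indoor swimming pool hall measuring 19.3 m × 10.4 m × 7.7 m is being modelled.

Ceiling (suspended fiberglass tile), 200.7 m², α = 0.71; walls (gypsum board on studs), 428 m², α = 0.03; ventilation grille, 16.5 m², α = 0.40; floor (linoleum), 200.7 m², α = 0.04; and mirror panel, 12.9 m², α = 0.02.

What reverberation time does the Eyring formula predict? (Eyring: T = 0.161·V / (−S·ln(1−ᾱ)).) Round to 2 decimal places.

Total surface area S = 200.7 + 428 + 16.5 + 200.7 + 12.9 = 858.8 m².
Absorption A = 200.7×0.71 + 428×0.03 + 16.5×0.40 + 200.7×0.04 + 12.9×0.02 = 170.223 sabins.
Mean coefficient ᾱ = A/S = 0.1982.
−S·ln(1−ᾱ) = −858.8 × ln(1 − 0.1982) = 189.706.
V = 19.3 × 10.4 × 7.7 = 1545.544 m³.
T = 0.161·V/[−S·ln(1−ᾱ)] = 0.161·1545.544/189.706 = 1.31 s.

1.31 s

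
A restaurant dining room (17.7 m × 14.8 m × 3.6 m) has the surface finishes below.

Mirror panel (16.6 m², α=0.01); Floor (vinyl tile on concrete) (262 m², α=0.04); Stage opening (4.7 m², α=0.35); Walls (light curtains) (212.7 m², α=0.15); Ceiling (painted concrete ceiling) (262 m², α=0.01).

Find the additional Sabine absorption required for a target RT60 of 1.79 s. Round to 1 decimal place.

38.0 sabins

Equivalent absorption area: A₁ = 16.6·0.01 + 262·0.04 + 4.7·0.35 + 212.7·0.15 + 262·0.01 = 46.816 m².
V = 943.056 m³. Required absorption A₂ = 0.161 × 943.056 / 1.79 = 84.822 sabins.
ΔA = A₂ − A₁ = 84.822 − 46.816 = 38.0 sabins.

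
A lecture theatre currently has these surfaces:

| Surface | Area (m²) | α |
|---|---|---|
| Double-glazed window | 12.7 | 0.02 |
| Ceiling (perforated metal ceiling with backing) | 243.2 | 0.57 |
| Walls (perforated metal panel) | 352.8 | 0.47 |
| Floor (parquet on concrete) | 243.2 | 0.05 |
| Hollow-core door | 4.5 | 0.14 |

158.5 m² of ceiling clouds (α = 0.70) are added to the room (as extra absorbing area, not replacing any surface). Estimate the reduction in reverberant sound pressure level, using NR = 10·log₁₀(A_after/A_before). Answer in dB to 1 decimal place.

1.3 dB

A_before = Σ Sᵢαᵢ = 12.7*0.02 + 243.2*0.57 + 352.8*0.47 + 243.2*0.05 + 4.5*0.14 = 317.484 sabins.
Treatment contributes 158.5·0.70 = 110.950 sabins.
A_after = 317.484 + 110.950 = 428.434 sabins.
NR = 10·log₁₀(428.434/317.484) = 1.3 dB.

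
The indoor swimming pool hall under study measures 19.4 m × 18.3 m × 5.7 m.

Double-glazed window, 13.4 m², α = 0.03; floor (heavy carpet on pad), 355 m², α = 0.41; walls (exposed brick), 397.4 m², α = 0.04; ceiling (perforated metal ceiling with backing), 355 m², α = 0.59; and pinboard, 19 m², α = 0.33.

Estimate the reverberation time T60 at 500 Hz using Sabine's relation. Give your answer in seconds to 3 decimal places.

Summing Sᵢαᵢ: 0.402 + 145.550 + 15.896 + 209.450 + 6.270 → A = 377.568 sabins.
V = 19.4·18.3·5.7 = 2023.614 m³.
T = 0.161 V/A = 0.161·2023.614/377.568 = 0.863 s.

0.863 s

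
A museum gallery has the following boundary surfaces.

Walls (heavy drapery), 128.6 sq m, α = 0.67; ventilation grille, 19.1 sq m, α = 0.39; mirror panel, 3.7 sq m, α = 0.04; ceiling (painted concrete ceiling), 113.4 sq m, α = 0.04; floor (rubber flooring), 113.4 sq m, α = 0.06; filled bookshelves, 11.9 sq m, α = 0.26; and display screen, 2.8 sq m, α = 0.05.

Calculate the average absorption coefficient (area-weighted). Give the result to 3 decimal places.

0.276

Total surface area S = 392.9 sq m.
Weighted sum Σ Sα = 108.333.
ᾱ = 108.333 / 392.9 = 0.276.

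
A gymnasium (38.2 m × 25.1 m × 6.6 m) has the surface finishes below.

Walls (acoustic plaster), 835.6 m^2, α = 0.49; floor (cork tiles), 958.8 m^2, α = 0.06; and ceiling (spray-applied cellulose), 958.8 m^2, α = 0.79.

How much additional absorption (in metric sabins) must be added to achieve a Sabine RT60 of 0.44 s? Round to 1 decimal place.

1091.1 sabins

Equivalent absorption area: A₁ = 835.6·0.49 + 958.8·0.06 + 958.8·0.79 = 1224.424 m^2.
V = 6328.212 m³. Required absorption A₂ = 0.161 × 6328.212 / 0.44 = 2315.550 sabins.
ΔA = A₂ − A₁ = 2315.550 − 1224.424 = 1091.1 sabins.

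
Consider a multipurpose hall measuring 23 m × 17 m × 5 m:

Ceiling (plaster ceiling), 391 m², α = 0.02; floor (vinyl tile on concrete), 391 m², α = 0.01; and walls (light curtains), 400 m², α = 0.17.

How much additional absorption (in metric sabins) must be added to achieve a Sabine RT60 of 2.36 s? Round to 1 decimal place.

Equivalent absorption area: A₁ = 391×0.02 + 391×0.01 + 400×0.17 = 79.730 m².
Target A₂ = 0.161·1955/2.36 = 133.371 sabins (V = 1955 m³).
Shortfall: 133.371 − 79.730 = 53.6 sabins.

53.6 sabins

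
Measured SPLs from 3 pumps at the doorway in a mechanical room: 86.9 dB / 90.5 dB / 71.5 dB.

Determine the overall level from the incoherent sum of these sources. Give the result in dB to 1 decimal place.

92.1 dB

Converting to relative power and adding: 10^(86.9/10) + 10^(90.5/10) + 10^(71.5/10) = 1.626e+09.
Combined level = 10 log₁₀(1.626e+09) = 92.1 dB.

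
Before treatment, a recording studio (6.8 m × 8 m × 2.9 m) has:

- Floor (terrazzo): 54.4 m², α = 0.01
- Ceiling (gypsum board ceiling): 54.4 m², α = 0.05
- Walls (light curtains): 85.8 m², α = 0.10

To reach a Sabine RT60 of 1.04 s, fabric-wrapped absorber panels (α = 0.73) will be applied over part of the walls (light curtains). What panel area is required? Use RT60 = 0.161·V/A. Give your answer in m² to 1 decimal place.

20.0

Total absorption A₁ = 54.4·0.01 + 54.4·0.05 + 85.8·0.10
  = 0.544 + 2.720 + 8.580 = 11.844 m² sabins.
V = 157.76 m³. Target absorption A₂ = 0.161 × 157.76 / 1.04 = 24.422 sabins.
ΔA needed = 24.422 − 11.844 = 12.578 sabins.
Each m² of panel replacing the walls (light curtains) adds (0.73 − 0.10) = 0.63 sabins.
Panel area = 12.578 / 0.63 = 20.0 m².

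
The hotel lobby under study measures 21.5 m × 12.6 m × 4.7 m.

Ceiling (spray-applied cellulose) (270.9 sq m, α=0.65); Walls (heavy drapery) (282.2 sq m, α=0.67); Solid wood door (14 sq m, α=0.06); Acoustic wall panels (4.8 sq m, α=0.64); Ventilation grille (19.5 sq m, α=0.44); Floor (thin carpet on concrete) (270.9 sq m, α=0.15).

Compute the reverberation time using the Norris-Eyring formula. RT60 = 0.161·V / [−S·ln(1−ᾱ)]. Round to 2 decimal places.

0.36 s

Total surface area S = 270.9 + 282.2 + 14 + 4.8 + 19.5 + 270.9 = 862.3 sq m.
Σ(Sᵢαᵢ) = 270.9·0.65 + 282.2·0.67 + 14·0.06 + 4.8·0.64 + 19.5·0.44 + 270.9·0.15 = 418.286.
Mean coefficient ᾱ = A/S = 0.4851.
Eyring denominator: −S ln(1−ᾱ) = 572.380.
V = 21.5 × 12.6 × 4.7 = 1273.23 m³.
RT60 = 0.161 × 1273.23 / 572.380 = 0.36 s.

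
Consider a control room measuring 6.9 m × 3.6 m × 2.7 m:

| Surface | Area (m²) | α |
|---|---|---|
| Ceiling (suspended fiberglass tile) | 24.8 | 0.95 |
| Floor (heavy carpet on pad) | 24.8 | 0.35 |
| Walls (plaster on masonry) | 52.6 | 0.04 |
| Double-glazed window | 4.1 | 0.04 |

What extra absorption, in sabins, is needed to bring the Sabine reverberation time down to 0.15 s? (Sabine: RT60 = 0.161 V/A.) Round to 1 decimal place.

A₁ = Σ Sᵢαᵢ = 24.8*0.95 + 24.8*0.35 + 52.6*0.04 + 4.1*0.04 = 34.508 sabins.
For T = 0.15 s, need A₂ = 0.161·V/T = 0.161·67.068/0.15 = 71.986 sabins.
Additional absorption ΔA = 71.986 − 34.508 = 37.5 sabins.

37.5 sabins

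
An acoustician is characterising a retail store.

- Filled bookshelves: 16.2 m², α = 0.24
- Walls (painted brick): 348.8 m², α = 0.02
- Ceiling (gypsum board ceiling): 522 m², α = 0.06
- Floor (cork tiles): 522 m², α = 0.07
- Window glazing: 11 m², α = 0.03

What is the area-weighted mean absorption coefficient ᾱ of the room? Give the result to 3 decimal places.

Total surface area S = 1420.0 m².
A = 16.2*0.24 + 348.8*0.02 + 522*0.06 + 522*0.07 + 11*0.03 = 79.054 sabins.
ᾱ = A/S = 0.056.

0.056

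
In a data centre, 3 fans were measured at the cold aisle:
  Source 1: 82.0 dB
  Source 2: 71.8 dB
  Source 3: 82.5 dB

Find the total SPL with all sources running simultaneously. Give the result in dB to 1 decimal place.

85.5 dB

Converting to relative power and adding: 10^(82.0/10) + 10^(71.8/10) + 10^(82.5/10) = 3.515e+08.
Back to dB: 10·log₁₀ Σ = 85.5 dB.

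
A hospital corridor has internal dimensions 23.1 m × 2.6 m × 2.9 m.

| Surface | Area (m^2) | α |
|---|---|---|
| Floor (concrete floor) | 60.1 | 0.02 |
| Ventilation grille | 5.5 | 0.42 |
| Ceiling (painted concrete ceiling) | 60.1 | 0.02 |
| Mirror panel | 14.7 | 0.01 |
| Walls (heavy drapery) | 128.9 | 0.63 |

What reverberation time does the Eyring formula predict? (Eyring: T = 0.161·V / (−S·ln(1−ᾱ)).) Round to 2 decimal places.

Total surface area S = 60.1 + 5.5 + 60.1 + 14.7 + 128.9 = 269.3 m^2.
Absorption A = 60.1·0.02 + 5.5·0.42 + 60.1·0.02 + 14.7·0.01 + 128.9·0.63 = 86.068 sabins.
ᾱ = 86.068 / 269.3 = 0.3196.
Eyring denominator: −S ln(1−ᾱ) = 103.701.
V = 23.1 × 2.6 × 2.9 = 174.174 m³.
T = 0.161·V/[−S·ln(1−ᾱ)] = 0.161·174.174/103.701 = 0.27 s.

0.27 sec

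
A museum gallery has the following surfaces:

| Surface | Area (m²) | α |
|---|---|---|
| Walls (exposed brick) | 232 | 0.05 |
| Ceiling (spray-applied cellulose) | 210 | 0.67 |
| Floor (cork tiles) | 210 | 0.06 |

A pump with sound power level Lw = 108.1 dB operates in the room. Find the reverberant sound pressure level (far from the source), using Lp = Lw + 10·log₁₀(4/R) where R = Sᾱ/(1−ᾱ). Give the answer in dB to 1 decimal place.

Σ(Sᵢαᵢ) = 232×0.05 + 210×0.67 + 210×0.06 = 164.900; total area S = 652.0 m².
ᾱ = 0.2529, so room constant R = A/(1−ᾱ) = 220.720 m².
Lp = 108.1 + 10·log₁₀(4/220.720) = 108.1 + (-17.42) = 90.7 dB.

90.7 dB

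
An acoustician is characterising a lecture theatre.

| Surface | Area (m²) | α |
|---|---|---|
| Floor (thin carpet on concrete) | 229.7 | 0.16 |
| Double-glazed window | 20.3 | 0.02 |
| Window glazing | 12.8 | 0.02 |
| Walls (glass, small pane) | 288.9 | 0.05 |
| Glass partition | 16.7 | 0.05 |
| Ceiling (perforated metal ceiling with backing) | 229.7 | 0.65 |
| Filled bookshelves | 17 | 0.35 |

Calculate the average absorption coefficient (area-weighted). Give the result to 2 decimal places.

0.26

S = Σ Sᵢ = 229.7 + 20.3 + 12.8 + 288.9 + 16.7 + 229.7 + 17 = 815.1 m².
Σ(Sᵢαᵢ) = 229.7·0.16 + 20.3·0.02 + 12.8·0.02 + 288.9·0.05 + 16.7·0.05 + 229.7·0.65 + 17·0.35 = 207.949.
ᾱ = A/S = 0.26.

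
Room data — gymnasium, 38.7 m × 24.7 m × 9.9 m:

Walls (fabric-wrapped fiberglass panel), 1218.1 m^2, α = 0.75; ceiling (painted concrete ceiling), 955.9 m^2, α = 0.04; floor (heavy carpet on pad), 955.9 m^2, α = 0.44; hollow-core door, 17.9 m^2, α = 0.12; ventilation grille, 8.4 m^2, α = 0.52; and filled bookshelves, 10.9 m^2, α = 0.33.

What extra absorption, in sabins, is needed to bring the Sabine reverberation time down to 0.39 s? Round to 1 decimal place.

A₁ = Σ Sᵢαᵢ = 1218.1*0.75 + 955.9*0.04 + 955.9*0.44 + 17.9*0.12 + 8.4*0.52 + 10.9*0.33 = 1382.520 sabins.
For T = 0.39 s, need A₂ = 0.161·V/T = 0.161·9463.311/0.39 = 3906.649 sabins.
Shortfall: 3906.649 − 1382.520 = 2524.1 sabins.

2524.1 sabins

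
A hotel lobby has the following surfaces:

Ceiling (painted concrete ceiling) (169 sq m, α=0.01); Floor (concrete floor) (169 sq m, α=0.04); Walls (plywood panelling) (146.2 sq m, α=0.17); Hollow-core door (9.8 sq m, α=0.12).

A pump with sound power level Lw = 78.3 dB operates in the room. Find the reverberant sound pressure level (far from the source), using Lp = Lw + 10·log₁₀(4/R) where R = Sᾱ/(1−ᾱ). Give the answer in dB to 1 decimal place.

A = 34.480 sabins; S = 494.0 sq m.
ᾱ = 34.480/494.0 = 0.0698; R = Sᾱ/(1−ᾱ) = 34.480/(1−0.0698) = 37.067 sq m.
Lp = Lw + 10 log₁₀(4/R) = 78.3 -9.67 = 68.6 dB.

68.6 dB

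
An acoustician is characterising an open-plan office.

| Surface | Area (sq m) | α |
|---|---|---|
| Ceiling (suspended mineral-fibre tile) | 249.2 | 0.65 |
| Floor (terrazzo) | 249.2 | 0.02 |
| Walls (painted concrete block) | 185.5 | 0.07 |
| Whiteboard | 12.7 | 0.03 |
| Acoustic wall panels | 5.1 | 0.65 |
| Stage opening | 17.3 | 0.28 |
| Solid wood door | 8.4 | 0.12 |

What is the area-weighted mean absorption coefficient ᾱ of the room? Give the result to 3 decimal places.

S = Σ Sᵢ = 249.2 + 249.2 + 185.5 + 12.7 + 5.1 + 17.3 + 8.4 = 727.4 sq m.
A = 249.2×0.65 + 249.2×0.02 + 185.5×0.07 + 12.7×0.03 + 5.1×0.65 + 17.3×0.28 + 8.4×0.12 = 189.497 sabins.
ᾱ = A/S = 0.261.

0.261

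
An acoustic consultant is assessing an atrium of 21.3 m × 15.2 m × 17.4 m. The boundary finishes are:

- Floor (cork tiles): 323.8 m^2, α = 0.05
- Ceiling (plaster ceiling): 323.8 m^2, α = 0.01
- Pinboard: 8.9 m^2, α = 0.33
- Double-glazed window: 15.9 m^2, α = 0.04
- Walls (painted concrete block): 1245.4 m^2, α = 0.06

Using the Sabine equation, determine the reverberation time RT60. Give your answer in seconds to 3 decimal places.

9.281 s

Total absorption A = 323.8*0.05 + 323.8*0.01 + 8.9*0.33 + 15.9*0.04 + 1245.4*0.06
  = 16.190 + 3.238 + 2.937 + 0.636 + 74.724 = 97.725 m^2 sabins.
Volume V = 21.3 × 15.2 × 17.4 = 5633.424 m³.
RT60 = 0.161 · V / A = 0.161 × 5633.424 / 97.725 = 9.281 s.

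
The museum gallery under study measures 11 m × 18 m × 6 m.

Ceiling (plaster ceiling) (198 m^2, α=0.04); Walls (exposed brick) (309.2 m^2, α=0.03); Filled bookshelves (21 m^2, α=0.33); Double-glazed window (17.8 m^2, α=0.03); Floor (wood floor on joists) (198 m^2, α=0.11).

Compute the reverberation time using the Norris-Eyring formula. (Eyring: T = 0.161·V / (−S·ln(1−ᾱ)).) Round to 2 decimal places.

3.99 s

S = Σ Sᵢ = 744.0 m^2.
Absorption A = 198·0.04 + 309.2·0.03 + 21·0.33 + 17.8·0.03 + 198·0.11 = 46.440 sabins.
ᾱ = 46.440 / 744.0 = 0.0624.
Eyring denominator: −S ln(1−ᾱ) = 47.937.
V = 11 × 18 × 6 = 1188 m³.
T = 0.161·V/[−S·ln(1−ᾱ)] = 0.161·1188/47.937 = 3.99 s.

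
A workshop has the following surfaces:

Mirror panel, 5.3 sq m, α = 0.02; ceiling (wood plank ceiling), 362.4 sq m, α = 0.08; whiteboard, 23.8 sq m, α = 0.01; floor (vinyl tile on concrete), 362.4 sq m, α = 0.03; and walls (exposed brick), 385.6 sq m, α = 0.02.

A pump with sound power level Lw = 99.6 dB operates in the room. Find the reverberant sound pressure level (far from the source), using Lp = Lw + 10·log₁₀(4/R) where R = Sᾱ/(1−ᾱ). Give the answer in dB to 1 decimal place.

Σ(Sᵢαᵢ) = 5.3×0.02 + 362.4×0.08 + 23.8×0.01 + 362.4×0.03 + 385.6×0.02 = 47.920; total area S = 1139.5 sq m.
ᾱ = 0.0421, so room constant R = A/(1−ᾱ) = 50.026 sq m.
Lp = Lw + 10 log₁₀(4/R) = 99.6 -10.97 = 88.6 dB.

88.6 dB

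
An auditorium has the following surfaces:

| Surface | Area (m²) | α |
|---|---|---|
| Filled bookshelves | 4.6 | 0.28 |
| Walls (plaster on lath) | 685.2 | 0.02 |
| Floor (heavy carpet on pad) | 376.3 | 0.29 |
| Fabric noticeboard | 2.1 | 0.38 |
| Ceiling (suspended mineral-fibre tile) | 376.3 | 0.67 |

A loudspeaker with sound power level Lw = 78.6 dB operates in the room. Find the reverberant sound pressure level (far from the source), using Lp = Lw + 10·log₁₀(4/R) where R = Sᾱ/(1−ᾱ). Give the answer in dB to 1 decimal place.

57.5 dB

A = 377.038 sabins; S = 1444.5 m².
ᾱ = 0.2610, so room constant R = A/(1−ᾱ) = 510.200 m².
Lp = Lw + 10 log₁₀(4/R) = 78.6 -21.06 = 57.5 dB.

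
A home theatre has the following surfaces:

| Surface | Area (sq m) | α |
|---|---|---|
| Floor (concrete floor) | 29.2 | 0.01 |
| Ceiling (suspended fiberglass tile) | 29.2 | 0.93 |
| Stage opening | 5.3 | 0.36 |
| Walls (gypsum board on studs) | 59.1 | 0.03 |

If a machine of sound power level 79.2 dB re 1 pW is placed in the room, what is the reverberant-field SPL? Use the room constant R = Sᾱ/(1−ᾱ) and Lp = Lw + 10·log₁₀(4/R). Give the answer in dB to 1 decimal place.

69.0 dB

A = 31.129 sabins; S = 122.8 sq m.
ᾱ = 0.2535, so room constant R = A/(1−ᾱ) = 41.700 sq m.
Lp = 79.2 + 10·log₁₀(4/41.700) = 79.2 + (-10.18) = 69.0 dB.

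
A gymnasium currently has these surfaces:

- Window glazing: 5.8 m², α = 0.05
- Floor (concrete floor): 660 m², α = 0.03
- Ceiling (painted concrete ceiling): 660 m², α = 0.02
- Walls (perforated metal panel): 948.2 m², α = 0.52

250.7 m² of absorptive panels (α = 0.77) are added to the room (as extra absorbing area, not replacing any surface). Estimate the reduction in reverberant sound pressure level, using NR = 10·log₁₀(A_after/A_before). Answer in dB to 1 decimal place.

Summing Sᵢαᵢ: 0.290 + 19.800 + 13.200 + 493.064 → A_before = 526.354 sabins.
Added absorption = 250.7 × 0.77 = 193.039 sabins.
A_after = 526.354 + 193.039 = 719.393 sabins.
Reduction = 10 log₁₀(A_after/A_before) = 10 log₁₀(1.3667) = 1.4 dB.

1.4 dB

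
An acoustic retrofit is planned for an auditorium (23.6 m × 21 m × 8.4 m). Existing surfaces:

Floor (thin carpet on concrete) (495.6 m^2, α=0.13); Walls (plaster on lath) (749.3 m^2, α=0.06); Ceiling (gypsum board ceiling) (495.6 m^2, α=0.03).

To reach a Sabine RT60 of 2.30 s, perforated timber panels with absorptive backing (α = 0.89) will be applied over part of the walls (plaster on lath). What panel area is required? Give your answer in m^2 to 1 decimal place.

Total absorption A₁ = 495.6·0.13 + 749.3·0.06 + 495.6·0.03
  = 64.428 + 44.958 + 14.868 = 124.254 m^2 sabins.
V = 4163.04 m³. Target absorption A₂ = 0.161 × 4163.04 / 2.30 = 291.413 sabins.
ΔA needed = 291.413 − 124.254 = 167.159 sabins.
Net gain per m^2: Δα = 0.89 − 0.06 = 0.83.
Panel area = 167.159 / 0.83 = 201.4 m^2.

201.4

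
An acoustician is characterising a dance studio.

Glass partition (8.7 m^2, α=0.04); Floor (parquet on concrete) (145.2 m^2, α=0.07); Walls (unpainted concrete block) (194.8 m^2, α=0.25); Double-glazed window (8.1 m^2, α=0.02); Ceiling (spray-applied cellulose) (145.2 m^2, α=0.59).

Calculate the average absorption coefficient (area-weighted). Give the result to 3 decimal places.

0.289

S = Σ Sᵢ = 8.7 + 145.2 + 194.8 + 8.1 + 145.2 = 502.0 m^2.
A = 8.7×0.04 + 145.2×0.07 + 194.8×0.25 + 8.1×0.02 + 145.2×0.59 = 145.042 sabins.
ᾱ = A/S = 0.289.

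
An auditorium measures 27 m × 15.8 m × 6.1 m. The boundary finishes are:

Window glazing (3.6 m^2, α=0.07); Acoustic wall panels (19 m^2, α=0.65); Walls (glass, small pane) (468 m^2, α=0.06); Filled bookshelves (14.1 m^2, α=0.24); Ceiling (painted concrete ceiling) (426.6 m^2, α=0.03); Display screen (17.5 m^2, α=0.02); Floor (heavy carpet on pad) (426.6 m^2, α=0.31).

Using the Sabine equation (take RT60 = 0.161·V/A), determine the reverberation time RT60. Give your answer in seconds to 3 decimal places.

A = Σ Sᵢαᵢ = 3.6·0.07 + 19·0.65 + 468·0.06 + 14.1·0.24 + 426.6·0.03 + 17.5·0.02 + 426.6·0.31 = 189.460 sabins.
Room volume: 2602.26 m³.
T = 0.161 V/A = 0.161·2602.26/189.460 = 2.211 s.

2.211 s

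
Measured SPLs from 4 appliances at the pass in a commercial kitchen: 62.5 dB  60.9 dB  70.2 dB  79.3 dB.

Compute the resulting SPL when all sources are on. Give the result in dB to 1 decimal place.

Σ 10^(Lᵢ/10) = 9.859e+07.
Combined level = 10 log₁₀(9.859e+07) = 79.9 dB.

79.9 dB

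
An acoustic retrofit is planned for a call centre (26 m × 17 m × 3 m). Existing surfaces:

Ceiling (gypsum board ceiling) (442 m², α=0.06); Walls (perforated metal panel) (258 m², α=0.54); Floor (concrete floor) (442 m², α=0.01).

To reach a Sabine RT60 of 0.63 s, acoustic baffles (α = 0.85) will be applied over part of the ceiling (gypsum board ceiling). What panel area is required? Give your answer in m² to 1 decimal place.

Summing Sᵢαᵢ: 26.520 + 139.320 + 4.420 → A₁ = 170.260 sabins.
Required A₂ = 0.161·1326/0.63 = 338.867 sabins.
ΔA needed = 338.867 − 170.260 = 168.607 sabins.
Net gain per m²: Δα = 0.85 − 0.06 = 0.79.
Panel area = 168.607 / 0.79 = 213.4 m².

213.4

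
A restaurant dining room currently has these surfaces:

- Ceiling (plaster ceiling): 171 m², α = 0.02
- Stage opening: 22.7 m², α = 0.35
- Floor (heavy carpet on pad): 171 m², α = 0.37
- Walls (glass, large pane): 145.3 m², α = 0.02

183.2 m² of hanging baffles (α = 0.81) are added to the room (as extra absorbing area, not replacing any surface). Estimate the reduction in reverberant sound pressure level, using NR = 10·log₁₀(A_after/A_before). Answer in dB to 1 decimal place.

4.6 dB

Equivalent absorption area: A_before = 171×0.02 + 22.7×0.35 + 171×0.37 + 145.3×0.02 = 77.541 m².
Added absorption = 183.2 × 0.81 = 148.392 sabins.
A_after = 77.541 + 148.392 = 225.933 sabins.
NR = 10·log₁₀(225.933/77.541) = 4.6 dB.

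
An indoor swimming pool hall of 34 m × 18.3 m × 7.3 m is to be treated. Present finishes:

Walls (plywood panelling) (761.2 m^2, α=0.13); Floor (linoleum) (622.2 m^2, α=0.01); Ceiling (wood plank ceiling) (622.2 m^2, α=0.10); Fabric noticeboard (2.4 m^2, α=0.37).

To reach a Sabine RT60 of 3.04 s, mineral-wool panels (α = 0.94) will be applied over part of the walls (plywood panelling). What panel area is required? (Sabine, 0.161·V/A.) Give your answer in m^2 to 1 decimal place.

89.2

Summing Sᵢαᵢ: 98.956 + 6.222 + 62.220 + 0.888 → A₁ = 168.286 sabins.
Required A₂ = 0.161·4542.06/3.04 = 240.550 sabins.
Absorption to add: 240.550 − 168.286 = 72.264 sabins.
Net gain per m^2: Δα = 0.94 − 0.13 = 0.81.
Panel area = 72.264 / 0.81 = 89.2 m^2.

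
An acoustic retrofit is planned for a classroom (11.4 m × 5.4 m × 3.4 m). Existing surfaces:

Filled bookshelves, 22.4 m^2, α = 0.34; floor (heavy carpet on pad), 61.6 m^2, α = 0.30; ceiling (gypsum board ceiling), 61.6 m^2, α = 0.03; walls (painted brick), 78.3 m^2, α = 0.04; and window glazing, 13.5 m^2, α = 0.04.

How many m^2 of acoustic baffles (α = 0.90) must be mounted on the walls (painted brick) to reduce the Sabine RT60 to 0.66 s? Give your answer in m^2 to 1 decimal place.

22.6

A₁ = Σ Sᵢαᵢ = 22.4×0.34 + 61.6×0.30 + 61.6×0.03 + 78.3×0.04 + 13.5×0.04 = 31.616 sabins.
Required A₂ = 0.161·209.304/0.66 = 51.057 sabins.
Absorption to add: 51.057 − 31.616 = 19.441 sabins.
Each m^2 of panel replacing the walls (painted brick) adds (0.90 − 0.04) = 0.86 sabins.
Area = ΔA/Δα = 19.441/0.86 = 22.6 m^2.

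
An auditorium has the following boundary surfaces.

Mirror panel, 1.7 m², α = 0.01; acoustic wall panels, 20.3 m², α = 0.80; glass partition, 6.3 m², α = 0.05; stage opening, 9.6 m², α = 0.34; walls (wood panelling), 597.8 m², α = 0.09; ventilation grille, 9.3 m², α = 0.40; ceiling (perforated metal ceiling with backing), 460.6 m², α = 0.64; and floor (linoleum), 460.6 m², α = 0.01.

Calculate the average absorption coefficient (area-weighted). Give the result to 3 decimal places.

0.241

Total surface area S = 1566.2 m².
A = 1.7*0.01 + 20.3*0.80 + 6.3*0.05 + 9.6*0.34 + 597.8*0.09 + 9.3*0.40 + 460.6*0.64 + 460.6*0.01 = 376.748 sabins.
ᾱ = A/S = 0.241.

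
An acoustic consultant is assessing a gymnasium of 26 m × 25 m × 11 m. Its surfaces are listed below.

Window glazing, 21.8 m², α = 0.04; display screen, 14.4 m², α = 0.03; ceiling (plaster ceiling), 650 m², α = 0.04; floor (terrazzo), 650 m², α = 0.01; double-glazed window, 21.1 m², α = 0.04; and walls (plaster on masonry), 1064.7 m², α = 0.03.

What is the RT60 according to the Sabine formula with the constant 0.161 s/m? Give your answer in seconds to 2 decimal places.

17.29 seconds

Equivalent absorption area: A = 21.8×0.04 + 14.4×0.03 + 650×0.04 + 650×0.01 + 21.1×0.04 + 1064.7×0.03 = 66.589 m².
Room volume: 7150 m³.
RT60 = 0.161 · V / A = 0.161 × 7150 / 66.589 = 17.29 s.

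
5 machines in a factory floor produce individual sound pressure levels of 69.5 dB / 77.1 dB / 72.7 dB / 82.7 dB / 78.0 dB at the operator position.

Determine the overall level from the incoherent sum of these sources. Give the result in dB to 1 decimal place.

85.2 dB

Sum in the linear (power) domain: Σ 10^(Lᵢ/10) = 10^(69.5/10) + 10^(77.1/10) + 10^(72.7/10) + 10^(82.7/10) + 10^(78.0/10) = 3.281e+08.
Back to dB: 10·log₁₀ Σ = 85.2 dB.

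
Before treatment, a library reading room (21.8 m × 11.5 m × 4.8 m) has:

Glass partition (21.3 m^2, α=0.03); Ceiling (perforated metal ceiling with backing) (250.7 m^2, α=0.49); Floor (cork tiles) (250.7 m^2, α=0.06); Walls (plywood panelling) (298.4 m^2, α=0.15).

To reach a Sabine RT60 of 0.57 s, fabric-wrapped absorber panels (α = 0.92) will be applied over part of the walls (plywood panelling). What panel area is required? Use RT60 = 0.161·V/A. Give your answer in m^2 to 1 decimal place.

203.4

Summing Sᵢαᵢ: 0.639 + 122.843 + 15.042 + 44.760 → A₁ = 183.284 sabins.
Required A₂ = 0.161·1203.36/0.57 = 339.896 sabins.
ΔA needed = 339.896 − 183.284 = 156.612 sabins.
Each m^2 of panel replacing the walls (plywood panelling) adds (0.92 − 0.15) = 0.77 sabins.
Area = ΔA/Δα = 156.612/0.77 = 203.4 m^2.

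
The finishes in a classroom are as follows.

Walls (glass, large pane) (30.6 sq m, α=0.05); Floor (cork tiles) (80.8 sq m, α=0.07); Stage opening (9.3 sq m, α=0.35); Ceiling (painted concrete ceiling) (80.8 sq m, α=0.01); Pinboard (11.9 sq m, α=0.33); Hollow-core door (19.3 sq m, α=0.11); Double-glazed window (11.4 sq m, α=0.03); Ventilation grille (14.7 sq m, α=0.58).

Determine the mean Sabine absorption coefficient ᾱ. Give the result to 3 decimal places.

Total surface area S = 258.8 sq m.
A = 30.6×0.05 + 80.8×0.07 + 9.3×0.35 + 80.8×0.01 + 11.9×0.33 + 19.3×0.11 + 11.4×0.03 + 14.7×0.58 = 26.167 sabins.
ᾱ = A/S = 0.101.

0.101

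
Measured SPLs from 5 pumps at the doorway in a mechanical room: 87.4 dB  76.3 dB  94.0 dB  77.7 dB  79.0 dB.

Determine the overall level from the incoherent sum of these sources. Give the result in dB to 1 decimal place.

Σ 10^(Lᵢ/10) = 3.242e+09.
Combined level = 10 log₁₀(3.242e+09) = 95.1 dB.

95.1 dB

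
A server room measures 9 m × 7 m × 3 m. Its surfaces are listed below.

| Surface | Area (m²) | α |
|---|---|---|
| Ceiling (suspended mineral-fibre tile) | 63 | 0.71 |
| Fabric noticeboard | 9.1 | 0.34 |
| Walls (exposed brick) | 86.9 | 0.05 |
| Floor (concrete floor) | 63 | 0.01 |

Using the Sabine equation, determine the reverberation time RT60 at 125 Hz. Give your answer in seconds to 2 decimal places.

0.58 seconds

Total absorption A = 63·0.71 + 9.1·0.34 + 86.9·0.05 + 63·0.01
  = 44.730 + 3.094 + 4.345 + 0.630 = 52.799 m² sabins.
V = 9·7·3 = 189 m³.
Sabine: RT60 = 0.161 × 189 / 52.799 = 0.58 s.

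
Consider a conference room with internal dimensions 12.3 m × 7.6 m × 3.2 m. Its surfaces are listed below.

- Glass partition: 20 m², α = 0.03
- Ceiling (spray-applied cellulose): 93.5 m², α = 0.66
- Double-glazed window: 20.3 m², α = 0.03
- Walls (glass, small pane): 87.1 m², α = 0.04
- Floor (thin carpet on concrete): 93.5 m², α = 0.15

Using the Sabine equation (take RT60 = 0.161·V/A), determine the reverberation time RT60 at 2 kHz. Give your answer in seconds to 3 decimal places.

Total absorption A = 20×0.03 + 93.5×0.66 + 20.3×0.03 + 87.1×0.04 + 93.5×0.15
  = 0.600 + 61.710 + 0.609 + 3.484 + 14.025 = 80.428 m² sabins.
Volume V = 12.3 × 7.6 × 3.2 = 299.136 m³.
Sabine: RT60 = 0.161 × 299.136 / 80.428 = 0.599 s.

0.599 s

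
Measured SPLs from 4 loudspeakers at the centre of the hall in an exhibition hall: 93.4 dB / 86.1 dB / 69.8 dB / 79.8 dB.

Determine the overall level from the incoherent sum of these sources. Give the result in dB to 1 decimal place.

Σ 10^(Lᵢ/10) = 2.7e+09.
L_total = 10·log₁₀(2.7e+09) = 94.3 dB.

94.3 dB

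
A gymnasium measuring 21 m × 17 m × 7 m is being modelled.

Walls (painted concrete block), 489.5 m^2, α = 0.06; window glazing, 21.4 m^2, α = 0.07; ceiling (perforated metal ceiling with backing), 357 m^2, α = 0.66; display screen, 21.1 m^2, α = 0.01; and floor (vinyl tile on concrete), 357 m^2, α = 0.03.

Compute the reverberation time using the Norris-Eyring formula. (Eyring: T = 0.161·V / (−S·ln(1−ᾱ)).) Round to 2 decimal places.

Total surface area S = 489.5 + 21.4 + 357 + 21.1 + 357 = 1246.0 m^2.
Σ(Sᵢαᵢ) = 489.5·0.06 + 21.4·0.07 + 357·0.66 + 21.1·0.01 + 357·0.03 = 277.409.
Mean coefficient ᾱ = A/S = 0.2226.
Eyring denominator: −S ln(1−ᾱ) = 313.743.
V = 21 × 17 × 7 = 2499 m³.
T = 0.161·V/[−S·ln(1−ᾱ)] = 0.161·2499/313.743 = 1.28 s.

1.28 s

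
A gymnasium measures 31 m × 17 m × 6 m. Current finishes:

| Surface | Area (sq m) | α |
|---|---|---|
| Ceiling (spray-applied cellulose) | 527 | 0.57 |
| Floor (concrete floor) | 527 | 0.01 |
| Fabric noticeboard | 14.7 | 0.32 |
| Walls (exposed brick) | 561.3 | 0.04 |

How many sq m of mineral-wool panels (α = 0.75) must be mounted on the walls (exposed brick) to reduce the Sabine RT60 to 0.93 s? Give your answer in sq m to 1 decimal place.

Summing Sᵢαᵢ: 300.390 + 5.270 + 4.704 + 22.452 → A₁ = 332.816 sabins.
V = 3162 m³. Target absorption A₂ = 0.161 × 3162 / 0.93 = 547.400 sabins.
Absorption to add: 547.400 − 332.816 = 214.584 sabins.
Each sq m of panel replacing the walls (exposed brick) adds (0.75 − 0.04) = 0.71 sabins.
Panel area = 214.584 / 0.71 = 302.2 sq m.

302.2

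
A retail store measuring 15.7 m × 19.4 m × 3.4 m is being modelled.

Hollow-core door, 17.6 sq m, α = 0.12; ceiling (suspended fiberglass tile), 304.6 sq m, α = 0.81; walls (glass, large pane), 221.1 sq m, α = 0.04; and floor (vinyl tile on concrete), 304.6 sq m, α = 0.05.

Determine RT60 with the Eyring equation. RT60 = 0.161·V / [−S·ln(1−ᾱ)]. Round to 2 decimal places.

0.51 s

Total surface area S = 17.6 + 304.6 + 221.1 + 304.6 = 847.9 sq m.
Absorption A = 17.6×0.12 + 304.6×0.81 + 221.1×0.04 + 304.6×0.05 = 272.912 sabins.
Mean coefficient ᾱ = A/S = 0.3219.
Eyring denominator: −S ln(1−ᾱ) = 329.376.
V = 15.7 × 19.4 × 3.4 = 1035.572 m³.
RT60 = 0.161 × 1035.572 / 329.376 = 0.51 s.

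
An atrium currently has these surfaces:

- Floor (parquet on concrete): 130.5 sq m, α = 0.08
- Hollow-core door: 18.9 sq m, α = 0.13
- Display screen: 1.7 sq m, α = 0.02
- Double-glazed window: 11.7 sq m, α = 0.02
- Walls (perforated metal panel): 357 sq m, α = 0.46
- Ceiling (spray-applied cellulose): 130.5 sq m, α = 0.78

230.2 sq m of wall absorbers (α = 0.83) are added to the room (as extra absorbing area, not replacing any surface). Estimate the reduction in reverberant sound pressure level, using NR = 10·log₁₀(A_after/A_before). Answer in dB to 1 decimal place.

2.3 dB

Equivalent absorption area: A_before = 130.5*0.08 + 18.9*0.13 + 1.7*0.02 + 11.7*0.02 + 357*0.46 + 130.5*0.78 = 279.175 sq m.
Added absorption = 230.2 × 0.83 = 191.066 sabins.
A_after = 279.175 + 191.066 = 470.241 sabins.
NR = 10·log₁₀(470.241/279.175) = 2.3 dB.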